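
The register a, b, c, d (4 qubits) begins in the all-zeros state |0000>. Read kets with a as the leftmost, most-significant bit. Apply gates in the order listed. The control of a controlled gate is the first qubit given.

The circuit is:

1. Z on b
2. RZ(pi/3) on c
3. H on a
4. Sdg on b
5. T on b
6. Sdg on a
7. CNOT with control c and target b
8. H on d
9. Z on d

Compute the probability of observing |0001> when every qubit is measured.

Outcome |0001> occurs with probability 1/4.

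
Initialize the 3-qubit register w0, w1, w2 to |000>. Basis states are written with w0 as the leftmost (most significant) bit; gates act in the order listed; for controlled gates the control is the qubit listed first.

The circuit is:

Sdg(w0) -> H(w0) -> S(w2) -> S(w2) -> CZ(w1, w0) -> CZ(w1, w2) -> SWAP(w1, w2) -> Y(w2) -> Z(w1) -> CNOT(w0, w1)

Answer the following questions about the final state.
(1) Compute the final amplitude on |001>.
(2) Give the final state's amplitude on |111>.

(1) The amplitude on |001> is sqrt(2)*I/2.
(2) The final state's coefficient on |111> equals sqrt(2)*I/2.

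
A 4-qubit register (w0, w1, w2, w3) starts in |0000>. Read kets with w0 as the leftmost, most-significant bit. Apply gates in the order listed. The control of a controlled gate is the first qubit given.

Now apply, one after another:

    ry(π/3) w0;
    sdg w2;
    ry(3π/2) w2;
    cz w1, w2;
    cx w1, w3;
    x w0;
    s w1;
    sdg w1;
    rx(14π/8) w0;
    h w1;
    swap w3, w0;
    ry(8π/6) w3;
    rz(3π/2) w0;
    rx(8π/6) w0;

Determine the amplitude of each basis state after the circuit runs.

The resulting statevector has amplitude -sqrt(sqrt(2) + 2)*exp(I*pi/4)/8 - sqrt(6 - 3*sqrt(2))*exp(3*I*pi/4)/16 on |0000>, sqrt(2 - sqrt(2))*exp(3*I*pi/4)/16 on |0001>, sqrt(6 - 3*sqrt(2))*exp(3*I*pi/4)/16 + sqrt(sqrt(2) + 2)*exp(I*pi/4)/8 on |0010>, -sqrt(2 - sqrt(2))*exp(3*I*pi/4)/16 on |0011>, -sqrt(sqrt(2) + 2)*exp(I*pi/4)/8 - sqrt(6 - 3*sqrt(2))*exp(3*I*pi/4)/16 on |0100>, sqrt(2 - sqrt(2))*exp(3*I*pi/4)/16 on |0101>, sqrt(6 - 3*sqrt(2))*exp(3*I*pi/4)/16 + sqrt(sqrt(2) + 2)*exp(I*pi/4)/8 on |0110>, -sqrt(2 - sqrt(2))*exp(3*I*pi/4)/16 on |0111>, -sqrt(3*sqrt(2) + 6)*exp(3*I*pi/4)/8 + 3*sqrt(2 - sqrt(2))*exp(I*pi/4)/16 on |1000>, -sqrt(6 - 3*sqrt(2))*exp(I*pi/4)/16 on |1001>, -3*sqrt(2 - sqrt(2))*exp(I*pi/4)/16 + sqrt(3*sqrt(2) + 6)*exp(3*I*pi/4)/8 on |1010>, sqrt(6 - 3*sqrt(2))*exp(I*pi/4)/16 on |1011>, -sqrt(3*sqrt(2) + 6)*exp(3*I*pi/4)/8 + 3*sqrt(2 - sqrt(2))*exp(I*pi/4)/16 on |1100>, -sqrt(6 - 3*sqrt(2))*exp(I*pi/4)/16 on |1101>, -3*sqrt(2 - sqrt(2))*exp(I*pi/4)/16 + sqrt(3*sqrt(2) + 6)*exp(3*I*pi/4)/8 on |1110>, sqrt(6 - 3*sqrt(2))*exp(I*pi/4)/16 on |1111>.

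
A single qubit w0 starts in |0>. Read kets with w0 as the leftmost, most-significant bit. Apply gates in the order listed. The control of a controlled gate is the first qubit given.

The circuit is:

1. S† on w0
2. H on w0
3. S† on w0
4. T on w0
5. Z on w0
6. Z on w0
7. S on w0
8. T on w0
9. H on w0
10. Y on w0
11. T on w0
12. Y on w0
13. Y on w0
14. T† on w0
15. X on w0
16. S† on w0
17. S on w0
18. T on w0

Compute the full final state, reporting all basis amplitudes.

The final amplitudes are -1/2 + I/2 on |0>, (-1 - I)*exp(I*pi/4)/2 on |1>.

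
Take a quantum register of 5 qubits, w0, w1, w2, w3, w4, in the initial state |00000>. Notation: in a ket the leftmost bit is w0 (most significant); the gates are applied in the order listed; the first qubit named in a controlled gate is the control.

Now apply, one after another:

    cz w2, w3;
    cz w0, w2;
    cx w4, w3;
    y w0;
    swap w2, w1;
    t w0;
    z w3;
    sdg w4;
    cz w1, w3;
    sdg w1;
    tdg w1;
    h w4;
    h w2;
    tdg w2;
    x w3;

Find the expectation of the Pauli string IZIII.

In the final state, IZIII has expectation 1.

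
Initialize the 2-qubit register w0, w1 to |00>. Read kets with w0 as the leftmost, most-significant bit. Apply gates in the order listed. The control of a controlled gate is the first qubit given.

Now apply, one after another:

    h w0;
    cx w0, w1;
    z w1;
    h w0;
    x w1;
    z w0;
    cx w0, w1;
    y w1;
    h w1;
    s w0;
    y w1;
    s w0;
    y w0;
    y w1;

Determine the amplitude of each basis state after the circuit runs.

After the circuit, the state carries amplitude 0 on |00>, -sqrt(2)/2 on |01>, sqrt(2)/2 on |10>, 0 on |11>.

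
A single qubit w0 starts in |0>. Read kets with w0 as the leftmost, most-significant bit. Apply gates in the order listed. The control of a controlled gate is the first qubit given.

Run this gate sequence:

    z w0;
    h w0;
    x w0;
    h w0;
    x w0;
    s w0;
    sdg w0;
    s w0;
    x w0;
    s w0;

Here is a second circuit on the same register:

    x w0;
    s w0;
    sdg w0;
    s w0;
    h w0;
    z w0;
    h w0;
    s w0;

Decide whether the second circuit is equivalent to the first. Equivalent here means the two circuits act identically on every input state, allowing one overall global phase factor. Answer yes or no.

Yes: on every input state the two circuits agree up to one overall phase factor.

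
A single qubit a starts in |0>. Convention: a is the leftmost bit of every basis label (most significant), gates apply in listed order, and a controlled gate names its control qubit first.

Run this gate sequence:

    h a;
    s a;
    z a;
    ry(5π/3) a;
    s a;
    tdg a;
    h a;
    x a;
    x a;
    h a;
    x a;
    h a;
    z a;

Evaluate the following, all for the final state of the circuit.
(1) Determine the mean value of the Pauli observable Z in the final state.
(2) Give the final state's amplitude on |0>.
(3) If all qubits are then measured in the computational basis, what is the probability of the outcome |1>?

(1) The expectation value of Z is sqrt(2)/2. Key observation: gates 10-13 undo each other exactly, leaving only the rest of the circuit to track.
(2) |0> carries amplitude -sqrt(3)/4 + exp(I*pi/4)/4 + I/4 + sqrt(3)*exp(3*I*pi/4)/4 in the final state.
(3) The probability of measuring |1> is 1/2 - sqrt(2)/4.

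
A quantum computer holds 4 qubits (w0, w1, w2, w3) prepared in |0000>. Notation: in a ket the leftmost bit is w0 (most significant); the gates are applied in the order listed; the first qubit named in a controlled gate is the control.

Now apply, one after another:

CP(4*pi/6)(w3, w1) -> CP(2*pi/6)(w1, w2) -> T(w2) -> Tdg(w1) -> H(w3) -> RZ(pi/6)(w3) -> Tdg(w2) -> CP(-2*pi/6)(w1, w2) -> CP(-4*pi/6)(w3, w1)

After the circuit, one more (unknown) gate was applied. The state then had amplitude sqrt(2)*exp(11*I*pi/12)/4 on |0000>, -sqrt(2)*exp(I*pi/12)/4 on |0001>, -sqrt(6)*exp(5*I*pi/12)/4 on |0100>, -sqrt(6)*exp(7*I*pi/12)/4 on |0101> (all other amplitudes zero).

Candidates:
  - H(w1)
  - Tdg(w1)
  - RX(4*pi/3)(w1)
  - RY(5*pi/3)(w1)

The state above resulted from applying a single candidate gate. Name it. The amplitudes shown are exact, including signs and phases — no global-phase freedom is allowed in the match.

The unique candidate consistent with the amplitudes is RX(4*pi/3)(w1).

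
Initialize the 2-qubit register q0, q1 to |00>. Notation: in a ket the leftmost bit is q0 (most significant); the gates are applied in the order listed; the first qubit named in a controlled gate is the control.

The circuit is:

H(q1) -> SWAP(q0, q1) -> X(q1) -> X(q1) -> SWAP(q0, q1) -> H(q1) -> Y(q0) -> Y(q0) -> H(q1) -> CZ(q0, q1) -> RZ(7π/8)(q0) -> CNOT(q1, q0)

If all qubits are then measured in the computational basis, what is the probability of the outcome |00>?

The probability of measuring |00> is 1/2.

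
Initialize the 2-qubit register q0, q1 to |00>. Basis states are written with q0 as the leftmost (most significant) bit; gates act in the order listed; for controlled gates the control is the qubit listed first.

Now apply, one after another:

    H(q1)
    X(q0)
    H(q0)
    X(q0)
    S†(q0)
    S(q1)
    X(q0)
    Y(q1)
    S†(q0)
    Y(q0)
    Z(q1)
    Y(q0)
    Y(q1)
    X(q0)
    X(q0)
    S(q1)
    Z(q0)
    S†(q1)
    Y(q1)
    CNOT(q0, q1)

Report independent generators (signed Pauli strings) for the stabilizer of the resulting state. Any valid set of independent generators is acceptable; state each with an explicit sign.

The final state is stabilized by the group generated by -YZ, -ZY; other independent generating sets are equally valid.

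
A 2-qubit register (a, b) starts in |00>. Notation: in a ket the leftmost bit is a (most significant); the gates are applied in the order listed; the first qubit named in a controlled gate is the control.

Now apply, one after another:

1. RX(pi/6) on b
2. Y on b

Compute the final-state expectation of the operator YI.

The observable YI averages to 0.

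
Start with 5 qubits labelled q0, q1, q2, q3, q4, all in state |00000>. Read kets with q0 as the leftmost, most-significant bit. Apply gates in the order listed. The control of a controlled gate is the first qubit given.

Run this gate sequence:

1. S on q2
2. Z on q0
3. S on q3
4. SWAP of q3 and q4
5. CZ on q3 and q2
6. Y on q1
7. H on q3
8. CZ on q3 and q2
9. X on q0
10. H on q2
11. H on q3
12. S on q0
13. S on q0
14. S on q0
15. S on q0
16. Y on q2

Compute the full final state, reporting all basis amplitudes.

After the circuit, the state carries amplitude sqrt(2)/2 on |11000>, -sqrt(2)/2 on |11100>, and 0 on every other basis state. Key observation: steps 12-15 multiply out to the identity, so the circuit reduces to the remaining gates.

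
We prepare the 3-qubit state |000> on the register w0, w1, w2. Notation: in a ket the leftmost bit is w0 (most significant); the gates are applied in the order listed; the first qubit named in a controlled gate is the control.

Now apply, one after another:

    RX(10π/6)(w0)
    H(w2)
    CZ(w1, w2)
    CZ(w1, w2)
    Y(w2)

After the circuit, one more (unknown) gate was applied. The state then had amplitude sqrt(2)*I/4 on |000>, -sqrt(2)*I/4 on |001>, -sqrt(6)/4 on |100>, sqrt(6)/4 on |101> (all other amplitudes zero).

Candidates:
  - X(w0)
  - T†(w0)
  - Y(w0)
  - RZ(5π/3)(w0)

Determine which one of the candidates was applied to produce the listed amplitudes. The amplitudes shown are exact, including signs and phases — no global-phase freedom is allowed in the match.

The applied gate was Y(w0).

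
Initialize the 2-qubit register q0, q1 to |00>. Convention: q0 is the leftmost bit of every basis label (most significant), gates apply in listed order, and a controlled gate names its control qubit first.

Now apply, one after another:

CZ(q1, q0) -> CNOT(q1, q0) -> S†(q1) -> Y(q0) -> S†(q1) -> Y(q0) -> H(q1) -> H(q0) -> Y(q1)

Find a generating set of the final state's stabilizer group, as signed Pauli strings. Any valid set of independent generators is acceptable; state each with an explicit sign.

The final state is stabilized by the group generated by +XI, -IX; other independent generating sets are equally valid.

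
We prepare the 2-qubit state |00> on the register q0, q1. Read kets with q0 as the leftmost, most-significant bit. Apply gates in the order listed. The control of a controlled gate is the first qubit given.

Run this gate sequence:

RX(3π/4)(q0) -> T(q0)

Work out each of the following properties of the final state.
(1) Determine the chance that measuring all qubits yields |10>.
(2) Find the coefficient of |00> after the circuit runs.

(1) A full measurement returns |10> with probability sqrt(2)/4 + 1/2.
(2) |00> carries amplitude sqrt(2 - sqrt(2))/2 in the final state.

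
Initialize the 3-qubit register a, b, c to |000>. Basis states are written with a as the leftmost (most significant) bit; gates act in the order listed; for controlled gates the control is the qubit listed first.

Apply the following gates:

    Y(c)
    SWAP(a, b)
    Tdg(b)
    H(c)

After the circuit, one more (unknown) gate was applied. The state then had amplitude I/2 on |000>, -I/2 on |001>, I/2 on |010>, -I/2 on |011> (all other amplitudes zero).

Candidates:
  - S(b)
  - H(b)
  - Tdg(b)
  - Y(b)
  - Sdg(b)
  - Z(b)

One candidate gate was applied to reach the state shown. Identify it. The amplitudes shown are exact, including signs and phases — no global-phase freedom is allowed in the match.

The applied gate was H(b).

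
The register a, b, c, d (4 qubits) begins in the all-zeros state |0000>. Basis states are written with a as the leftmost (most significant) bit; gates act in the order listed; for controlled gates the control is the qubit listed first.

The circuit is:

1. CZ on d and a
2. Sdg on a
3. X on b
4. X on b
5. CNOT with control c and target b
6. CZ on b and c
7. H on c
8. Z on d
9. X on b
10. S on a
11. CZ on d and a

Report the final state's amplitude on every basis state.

The resulting statevector has amplitude sqrt(2)/2 on |0100>, sqrt(2)/2 on |0110>, and 0 on every other basis state.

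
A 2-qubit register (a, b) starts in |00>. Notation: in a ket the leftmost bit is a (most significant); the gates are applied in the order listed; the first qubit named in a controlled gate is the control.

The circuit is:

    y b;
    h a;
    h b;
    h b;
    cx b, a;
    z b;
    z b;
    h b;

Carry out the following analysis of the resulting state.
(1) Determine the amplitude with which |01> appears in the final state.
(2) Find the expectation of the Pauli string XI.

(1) The amplitude on |01> is -I/2. Key observation: gates 3-4 undo each other exactly, leaving only the rest of the circuit to track.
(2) In the final state, XI has expectation 1.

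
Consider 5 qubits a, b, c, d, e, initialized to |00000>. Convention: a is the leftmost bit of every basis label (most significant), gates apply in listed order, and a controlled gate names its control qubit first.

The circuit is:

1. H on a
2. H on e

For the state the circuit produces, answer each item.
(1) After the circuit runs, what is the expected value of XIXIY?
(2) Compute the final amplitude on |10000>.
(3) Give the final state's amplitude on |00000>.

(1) The expectation value of XIXIY is 0.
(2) The amplitude on |10000> is 1/2.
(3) The amplitude on |00000> is 1/2.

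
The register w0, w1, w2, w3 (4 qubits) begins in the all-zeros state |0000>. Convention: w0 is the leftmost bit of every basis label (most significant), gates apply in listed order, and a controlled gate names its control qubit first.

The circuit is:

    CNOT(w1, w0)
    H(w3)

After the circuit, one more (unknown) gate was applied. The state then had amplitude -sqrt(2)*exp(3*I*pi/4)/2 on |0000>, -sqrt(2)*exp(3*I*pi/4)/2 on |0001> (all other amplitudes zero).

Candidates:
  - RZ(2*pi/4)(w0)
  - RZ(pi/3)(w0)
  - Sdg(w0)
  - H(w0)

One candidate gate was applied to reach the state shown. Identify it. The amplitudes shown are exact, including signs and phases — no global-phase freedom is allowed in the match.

It was RZ(2*pi/4)(w0) that produced the state shown.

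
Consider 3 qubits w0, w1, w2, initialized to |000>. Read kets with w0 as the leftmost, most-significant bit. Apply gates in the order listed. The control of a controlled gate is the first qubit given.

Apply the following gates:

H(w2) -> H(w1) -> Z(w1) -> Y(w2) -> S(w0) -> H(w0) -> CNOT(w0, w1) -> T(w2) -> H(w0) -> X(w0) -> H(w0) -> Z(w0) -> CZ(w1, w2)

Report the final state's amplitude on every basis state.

The resulting statevector has amplitude -sqrt(2)*I/4 on |000>, sqrt(2)*exp(3*I*pi/4)/4 on |001>, sqrt(2)*I/4 on |010>, sqrt(2)*exp(3*I*pi/4)/4 on |011>, sqrt(2)*I/4 on |100>, -sqrt(2)*exp(3*I*pi/4)/4 on |101>, -sqrt(2)*I/4 on |110>, -sqrt(2)*exp(3*I*pi/4)/4 on |111>. Key observation: the block from step 9 through step 12 cancels to the identity and can be dropped.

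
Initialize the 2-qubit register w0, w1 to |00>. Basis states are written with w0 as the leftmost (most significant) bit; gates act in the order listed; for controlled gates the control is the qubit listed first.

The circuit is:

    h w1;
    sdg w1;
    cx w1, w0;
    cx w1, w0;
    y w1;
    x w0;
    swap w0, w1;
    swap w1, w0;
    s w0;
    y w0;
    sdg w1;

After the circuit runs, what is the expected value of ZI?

The expectation value of ZI is 1.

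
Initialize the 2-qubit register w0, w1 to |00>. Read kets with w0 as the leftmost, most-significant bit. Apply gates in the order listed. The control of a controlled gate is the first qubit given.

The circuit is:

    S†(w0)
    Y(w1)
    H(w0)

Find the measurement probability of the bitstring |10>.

A full measurement returns |10> with probability 0.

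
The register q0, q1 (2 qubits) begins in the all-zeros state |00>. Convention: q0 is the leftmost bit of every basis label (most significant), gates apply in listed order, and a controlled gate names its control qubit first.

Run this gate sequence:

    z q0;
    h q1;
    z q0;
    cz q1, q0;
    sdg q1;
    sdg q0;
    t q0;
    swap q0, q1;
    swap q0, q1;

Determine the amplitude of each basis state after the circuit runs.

The final amplitudes are sqrt(2)/2 on |00>, -sqrt(2)*I/2 on |01>, 0 on |10>, 0 on |11>.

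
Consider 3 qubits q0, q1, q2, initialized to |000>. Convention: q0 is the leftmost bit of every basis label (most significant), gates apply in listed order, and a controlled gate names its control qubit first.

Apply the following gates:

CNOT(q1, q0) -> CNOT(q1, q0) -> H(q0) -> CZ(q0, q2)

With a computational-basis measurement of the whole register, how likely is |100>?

A full measurement returns |100> with probability 1/2. Key observation: the block from step 1 through step 2 cancels to the identity and can be dropped.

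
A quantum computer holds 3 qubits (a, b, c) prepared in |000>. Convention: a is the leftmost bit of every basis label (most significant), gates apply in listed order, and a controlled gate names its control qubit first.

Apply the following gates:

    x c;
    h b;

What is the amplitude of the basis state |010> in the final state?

|010> carries amplitude 0 in the final state.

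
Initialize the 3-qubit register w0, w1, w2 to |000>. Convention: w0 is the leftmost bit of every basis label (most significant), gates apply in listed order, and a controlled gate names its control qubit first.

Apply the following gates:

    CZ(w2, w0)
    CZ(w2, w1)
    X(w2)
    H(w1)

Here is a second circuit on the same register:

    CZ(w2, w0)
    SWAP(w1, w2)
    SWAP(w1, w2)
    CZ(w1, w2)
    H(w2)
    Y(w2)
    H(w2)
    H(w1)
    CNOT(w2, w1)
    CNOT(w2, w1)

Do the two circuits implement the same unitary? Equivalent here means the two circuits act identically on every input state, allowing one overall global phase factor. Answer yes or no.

No — the two circuits implement different unitaries, even allowing a global phase.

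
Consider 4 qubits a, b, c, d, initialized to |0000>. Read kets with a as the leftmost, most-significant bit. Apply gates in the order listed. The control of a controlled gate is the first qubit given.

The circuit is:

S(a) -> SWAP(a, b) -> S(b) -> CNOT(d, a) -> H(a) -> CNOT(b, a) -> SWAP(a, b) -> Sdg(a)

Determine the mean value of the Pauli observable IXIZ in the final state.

In the final state, IXIZ has expectation 1.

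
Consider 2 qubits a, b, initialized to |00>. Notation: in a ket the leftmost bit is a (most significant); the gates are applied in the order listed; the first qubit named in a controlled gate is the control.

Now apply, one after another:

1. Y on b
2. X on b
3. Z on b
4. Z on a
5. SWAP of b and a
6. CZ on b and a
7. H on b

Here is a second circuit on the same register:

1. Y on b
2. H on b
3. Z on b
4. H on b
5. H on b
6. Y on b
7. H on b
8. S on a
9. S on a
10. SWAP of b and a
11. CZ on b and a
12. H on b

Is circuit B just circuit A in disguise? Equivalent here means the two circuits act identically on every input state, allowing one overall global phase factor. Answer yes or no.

No — the two circuits implement different unitaries, even allowing a global phase.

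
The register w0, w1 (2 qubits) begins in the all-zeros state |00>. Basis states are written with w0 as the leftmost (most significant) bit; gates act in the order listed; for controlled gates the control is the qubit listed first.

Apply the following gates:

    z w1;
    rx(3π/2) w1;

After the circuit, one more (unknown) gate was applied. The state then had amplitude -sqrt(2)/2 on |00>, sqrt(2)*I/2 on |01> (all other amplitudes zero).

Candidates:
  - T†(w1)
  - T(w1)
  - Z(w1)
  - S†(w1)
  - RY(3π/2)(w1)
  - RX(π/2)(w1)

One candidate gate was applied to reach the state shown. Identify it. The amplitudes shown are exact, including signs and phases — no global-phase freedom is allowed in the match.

The applied gate was Z(w1).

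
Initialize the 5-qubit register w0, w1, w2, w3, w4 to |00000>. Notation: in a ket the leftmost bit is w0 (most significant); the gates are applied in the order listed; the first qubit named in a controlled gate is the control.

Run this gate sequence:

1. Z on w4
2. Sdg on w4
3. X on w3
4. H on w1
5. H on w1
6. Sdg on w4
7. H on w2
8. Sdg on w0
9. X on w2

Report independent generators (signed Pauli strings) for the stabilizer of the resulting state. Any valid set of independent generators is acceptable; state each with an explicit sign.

One valid set of independent stabilizer generators is +IIXII, +ZIIII, +IZIII, -IIIZI, +IIIIZ (any independent generating set of the same group is equally correct).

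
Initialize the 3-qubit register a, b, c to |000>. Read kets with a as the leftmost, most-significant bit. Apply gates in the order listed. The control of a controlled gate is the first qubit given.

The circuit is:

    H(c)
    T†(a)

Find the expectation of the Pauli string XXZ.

In the final state, XXZ has expectation 0.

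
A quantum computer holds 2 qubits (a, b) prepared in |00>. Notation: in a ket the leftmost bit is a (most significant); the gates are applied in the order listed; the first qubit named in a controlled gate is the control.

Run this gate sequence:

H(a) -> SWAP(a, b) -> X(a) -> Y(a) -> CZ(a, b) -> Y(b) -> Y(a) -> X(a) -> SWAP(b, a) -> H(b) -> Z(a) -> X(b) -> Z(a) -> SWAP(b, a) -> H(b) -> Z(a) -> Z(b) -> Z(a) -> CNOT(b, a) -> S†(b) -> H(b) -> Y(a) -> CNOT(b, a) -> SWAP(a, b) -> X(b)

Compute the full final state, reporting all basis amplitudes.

The final amplitudes are I/2 on |00>, -I/2 on |01>, I/2 on |10>, -I/2 on |11>.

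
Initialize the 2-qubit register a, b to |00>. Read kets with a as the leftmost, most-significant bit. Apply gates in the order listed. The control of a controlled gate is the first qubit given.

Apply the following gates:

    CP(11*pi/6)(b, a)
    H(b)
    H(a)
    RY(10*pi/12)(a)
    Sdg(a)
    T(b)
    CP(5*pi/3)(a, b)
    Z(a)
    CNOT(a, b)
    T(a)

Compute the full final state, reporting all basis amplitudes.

After the circuit, the state carries amplitude -sqrt(2)/4 on |00>, -sqrt(2)*exp(I*pi/4)/4 on |01>, sqrt(6)*exp(2*I*pi/3)/4 on |10>, sqrt(6)*exp(3*I*pi/4)/4 on |11>.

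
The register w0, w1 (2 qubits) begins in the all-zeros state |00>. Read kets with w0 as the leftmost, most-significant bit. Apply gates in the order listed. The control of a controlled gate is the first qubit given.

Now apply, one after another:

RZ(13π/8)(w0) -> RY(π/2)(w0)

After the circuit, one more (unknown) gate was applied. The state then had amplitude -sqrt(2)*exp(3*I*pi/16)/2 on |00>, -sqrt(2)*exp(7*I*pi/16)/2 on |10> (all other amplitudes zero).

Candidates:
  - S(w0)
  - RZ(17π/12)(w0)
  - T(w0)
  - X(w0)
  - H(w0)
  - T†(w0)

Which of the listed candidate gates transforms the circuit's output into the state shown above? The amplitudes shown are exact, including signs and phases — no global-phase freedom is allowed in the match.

The unique candidate consistent with the amplitudes is T(w0).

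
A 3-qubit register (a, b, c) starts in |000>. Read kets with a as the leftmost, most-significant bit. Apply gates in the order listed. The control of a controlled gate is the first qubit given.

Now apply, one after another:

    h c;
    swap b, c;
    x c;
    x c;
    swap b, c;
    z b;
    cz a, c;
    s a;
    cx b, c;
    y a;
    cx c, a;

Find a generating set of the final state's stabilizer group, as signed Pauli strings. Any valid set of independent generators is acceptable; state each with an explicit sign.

The stabilizer group can be generated by +XIX, -ZIZ, +IZI, among other valid generating sets.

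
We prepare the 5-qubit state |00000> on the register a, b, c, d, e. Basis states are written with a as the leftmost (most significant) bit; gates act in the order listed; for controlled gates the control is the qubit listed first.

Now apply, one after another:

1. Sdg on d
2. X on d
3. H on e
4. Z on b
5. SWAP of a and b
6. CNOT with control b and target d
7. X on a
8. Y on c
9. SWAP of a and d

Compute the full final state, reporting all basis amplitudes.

After the circuit, the state carries amplitude sqrt(2)*I/2 on |10110>, sqrt(2)*I/2 on |10111>, and 0 on every other basis state.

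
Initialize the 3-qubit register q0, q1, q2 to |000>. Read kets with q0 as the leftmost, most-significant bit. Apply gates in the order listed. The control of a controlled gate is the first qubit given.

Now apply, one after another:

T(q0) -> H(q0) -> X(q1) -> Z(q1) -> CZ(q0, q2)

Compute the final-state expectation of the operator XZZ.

The expectation value of XZZ is -1.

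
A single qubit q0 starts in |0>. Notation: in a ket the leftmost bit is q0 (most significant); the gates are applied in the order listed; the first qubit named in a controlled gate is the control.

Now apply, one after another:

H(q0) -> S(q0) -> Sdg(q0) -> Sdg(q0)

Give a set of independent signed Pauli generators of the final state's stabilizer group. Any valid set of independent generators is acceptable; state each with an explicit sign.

The stabilizer group can be generated by -Y, among other valid generating sets. Key observation: the block from step 2 through step 3 cancels to the identity and can be dropped.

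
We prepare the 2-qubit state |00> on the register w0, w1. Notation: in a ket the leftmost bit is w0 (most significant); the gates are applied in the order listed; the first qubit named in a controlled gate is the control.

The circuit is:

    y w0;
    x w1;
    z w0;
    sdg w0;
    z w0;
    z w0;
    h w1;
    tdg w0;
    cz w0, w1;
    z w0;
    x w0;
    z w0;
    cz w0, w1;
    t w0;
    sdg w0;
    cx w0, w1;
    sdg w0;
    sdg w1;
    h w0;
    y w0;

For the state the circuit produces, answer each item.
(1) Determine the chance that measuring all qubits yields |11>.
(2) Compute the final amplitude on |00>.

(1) The probability of measuring |11> is 1/4.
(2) The final state's coefficient on |00> equals -exp(I*pi/4)/2.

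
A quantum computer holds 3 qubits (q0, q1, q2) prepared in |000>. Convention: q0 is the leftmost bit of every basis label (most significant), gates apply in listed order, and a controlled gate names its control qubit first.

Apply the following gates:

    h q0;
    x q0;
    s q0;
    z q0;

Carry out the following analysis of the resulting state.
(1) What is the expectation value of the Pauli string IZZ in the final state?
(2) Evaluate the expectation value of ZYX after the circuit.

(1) The expectation value of IZZ is 1.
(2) The observable ZYX averages to 0.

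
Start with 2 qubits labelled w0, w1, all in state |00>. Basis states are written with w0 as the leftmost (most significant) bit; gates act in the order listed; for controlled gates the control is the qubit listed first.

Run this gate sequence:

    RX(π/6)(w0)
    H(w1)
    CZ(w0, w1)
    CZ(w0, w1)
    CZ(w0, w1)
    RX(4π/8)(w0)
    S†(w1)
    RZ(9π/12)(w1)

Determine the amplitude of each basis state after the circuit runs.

The final amplitudes are -sqrt(2)*exp(5*I*pi/8)/4 on |00>, -sqrt(6)*exp(7*I*pi/8)/4 on |01>, -sqrt(6)*exp(I*pi/8)/4 on |10>, -sqrt(2)*exp(3*I*pi/8)/4 on |11>. Key observation: gates 4-5 undo each other exactly, leaving only the rest of the circuit to track.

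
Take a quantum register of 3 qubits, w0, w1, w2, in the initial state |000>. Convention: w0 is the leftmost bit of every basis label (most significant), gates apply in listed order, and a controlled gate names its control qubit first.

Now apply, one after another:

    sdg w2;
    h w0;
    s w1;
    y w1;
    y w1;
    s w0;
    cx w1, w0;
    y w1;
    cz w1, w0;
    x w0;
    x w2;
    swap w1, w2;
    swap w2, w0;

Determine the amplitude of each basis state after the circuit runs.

The final amplitudes are sqrt(2)/2 on |110>, sqrt(2)*I/2 on |111>, and 0 on every other basis state.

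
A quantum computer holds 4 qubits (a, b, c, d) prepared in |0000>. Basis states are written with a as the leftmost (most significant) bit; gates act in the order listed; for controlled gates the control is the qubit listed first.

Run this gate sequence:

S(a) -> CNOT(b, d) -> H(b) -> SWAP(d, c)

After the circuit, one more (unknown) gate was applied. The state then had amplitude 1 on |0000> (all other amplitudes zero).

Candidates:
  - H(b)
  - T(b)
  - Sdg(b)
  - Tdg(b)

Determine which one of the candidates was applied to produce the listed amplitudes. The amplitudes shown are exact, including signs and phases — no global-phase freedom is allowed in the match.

The unique candidate consistent with the amplitudes is H(b).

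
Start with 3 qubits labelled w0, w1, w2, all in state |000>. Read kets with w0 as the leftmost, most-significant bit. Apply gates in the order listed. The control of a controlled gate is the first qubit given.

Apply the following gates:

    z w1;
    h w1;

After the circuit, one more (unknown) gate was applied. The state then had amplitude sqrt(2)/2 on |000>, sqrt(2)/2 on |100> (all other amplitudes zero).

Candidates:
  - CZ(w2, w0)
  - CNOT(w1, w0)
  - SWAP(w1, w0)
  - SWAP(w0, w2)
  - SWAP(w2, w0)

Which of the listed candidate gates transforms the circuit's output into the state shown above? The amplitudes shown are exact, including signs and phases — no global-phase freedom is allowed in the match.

The applied gate was SWAP(w1, w0).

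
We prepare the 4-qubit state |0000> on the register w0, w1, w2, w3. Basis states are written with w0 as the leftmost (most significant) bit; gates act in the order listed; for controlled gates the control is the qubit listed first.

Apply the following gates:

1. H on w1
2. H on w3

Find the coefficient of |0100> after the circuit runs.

|0100> carries amplitude 1/2 in the final state.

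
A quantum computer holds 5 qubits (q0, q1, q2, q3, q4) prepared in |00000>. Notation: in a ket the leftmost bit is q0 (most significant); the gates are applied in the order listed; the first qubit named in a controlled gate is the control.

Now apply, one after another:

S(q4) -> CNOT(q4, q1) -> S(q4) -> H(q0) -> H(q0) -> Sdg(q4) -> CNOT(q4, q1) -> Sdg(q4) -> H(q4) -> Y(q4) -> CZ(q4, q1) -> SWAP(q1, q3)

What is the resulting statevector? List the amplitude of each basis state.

The final amplitudes are -sqrt(2)*I/2 on |00000>, sqrt(2)*I/2 on |00001>, and 0 on every other basis state. Key observation: steps 1-8 multiply out to the identity, so the circuit reduces to the remaining gates.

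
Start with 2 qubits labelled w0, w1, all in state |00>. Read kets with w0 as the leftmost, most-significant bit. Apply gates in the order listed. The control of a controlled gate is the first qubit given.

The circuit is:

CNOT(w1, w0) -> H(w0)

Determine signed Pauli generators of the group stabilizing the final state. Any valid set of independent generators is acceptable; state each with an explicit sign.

One valid set of independent stabilizer generators is +XI, +IZ (any independent generating set of the same group is equally correct).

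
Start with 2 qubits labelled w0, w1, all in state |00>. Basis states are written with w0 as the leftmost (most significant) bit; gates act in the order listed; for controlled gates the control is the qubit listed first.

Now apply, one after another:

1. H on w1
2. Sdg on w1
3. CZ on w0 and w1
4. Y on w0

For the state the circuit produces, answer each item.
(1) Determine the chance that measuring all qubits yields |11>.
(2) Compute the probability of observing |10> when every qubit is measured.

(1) Outcome |11> occurs with probability 1/2.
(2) Outcome |10> occurs with probability 1/2.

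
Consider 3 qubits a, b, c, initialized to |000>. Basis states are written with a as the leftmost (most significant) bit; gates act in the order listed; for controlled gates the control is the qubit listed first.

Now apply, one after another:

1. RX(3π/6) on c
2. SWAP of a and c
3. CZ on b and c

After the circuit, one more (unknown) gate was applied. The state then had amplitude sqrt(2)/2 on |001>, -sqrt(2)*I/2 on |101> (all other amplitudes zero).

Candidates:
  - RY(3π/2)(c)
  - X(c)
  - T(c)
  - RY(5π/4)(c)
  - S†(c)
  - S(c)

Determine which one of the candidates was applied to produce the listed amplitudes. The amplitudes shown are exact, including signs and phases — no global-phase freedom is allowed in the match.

The applied gate was X(c).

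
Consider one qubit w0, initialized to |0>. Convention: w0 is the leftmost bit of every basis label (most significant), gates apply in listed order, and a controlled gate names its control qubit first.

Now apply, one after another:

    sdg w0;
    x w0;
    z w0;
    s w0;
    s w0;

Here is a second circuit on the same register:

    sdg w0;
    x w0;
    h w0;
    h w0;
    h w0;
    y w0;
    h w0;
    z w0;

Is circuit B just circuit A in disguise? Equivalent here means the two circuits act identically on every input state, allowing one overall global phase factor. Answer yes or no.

No — the two circuits implement different unitaries, even allowing a global phase.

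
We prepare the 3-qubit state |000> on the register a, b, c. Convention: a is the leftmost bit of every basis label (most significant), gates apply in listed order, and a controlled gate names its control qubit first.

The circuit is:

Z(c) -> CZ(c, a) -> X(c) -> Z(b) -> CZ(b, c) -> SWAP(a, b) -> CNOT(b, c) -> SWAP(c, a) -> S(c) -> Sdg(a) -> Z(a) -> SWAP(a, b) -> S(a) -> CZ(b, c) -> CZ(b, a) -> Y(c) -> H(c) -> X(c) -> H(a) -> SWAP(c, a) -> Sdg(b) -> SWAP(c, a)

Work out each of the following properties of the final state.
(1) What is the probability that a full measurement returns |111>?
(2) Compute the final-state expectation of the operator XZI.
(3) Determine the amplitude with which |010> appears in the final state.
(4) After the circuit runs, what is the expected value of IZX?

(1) The probability of measuring |111> is 1/4.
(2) The observable XZI averages to -1.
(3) The amplitude on |010> is -I/2.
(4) The observable IZX averages to 1.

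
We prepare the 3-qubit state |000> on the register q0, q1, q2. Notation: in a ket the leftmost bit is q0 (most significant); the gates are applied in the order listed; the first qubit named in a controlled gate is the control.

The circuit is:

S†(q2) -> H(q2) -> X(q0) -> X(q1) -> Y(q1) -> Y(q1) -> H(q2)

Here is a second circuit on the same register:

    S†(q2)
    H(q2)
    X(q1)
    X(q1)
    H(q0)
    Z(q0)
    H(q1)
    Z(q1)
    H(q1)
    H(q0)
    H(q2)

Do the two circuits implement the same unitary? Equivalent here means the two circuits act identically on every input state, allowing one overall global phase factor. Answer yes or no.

Yes, they are equivalent — the unitaries differ by at most a global phase.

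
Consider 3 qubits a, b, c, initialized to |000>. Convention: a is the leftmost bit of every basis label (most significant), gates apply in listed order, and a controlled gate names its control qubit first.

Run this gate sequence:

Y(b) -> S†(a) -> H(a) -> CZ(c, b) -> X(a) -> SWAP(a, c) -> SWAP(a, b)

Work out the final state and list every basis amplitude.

The resulting statevector has amplitude sqrt(2)*I/2 on |100>, sqrt(2)*I/2 on |101>, and 0 on every other basis state.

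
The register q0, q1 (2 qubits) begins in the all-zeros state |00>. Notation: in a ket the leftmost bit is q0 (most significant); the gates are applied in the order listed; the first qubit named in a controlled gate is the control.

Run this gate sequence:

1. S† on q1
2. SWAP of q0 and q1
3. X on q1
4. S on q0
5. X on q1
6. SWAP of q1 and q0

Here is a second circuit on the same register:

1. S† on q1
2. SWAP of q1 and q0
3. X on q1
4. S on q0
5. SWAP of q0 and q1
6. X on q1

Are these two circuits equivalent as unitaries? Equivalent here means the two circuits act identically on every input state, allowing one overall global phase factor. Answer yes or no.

No — the two circuits implement different unitaries, even allowing a global phase.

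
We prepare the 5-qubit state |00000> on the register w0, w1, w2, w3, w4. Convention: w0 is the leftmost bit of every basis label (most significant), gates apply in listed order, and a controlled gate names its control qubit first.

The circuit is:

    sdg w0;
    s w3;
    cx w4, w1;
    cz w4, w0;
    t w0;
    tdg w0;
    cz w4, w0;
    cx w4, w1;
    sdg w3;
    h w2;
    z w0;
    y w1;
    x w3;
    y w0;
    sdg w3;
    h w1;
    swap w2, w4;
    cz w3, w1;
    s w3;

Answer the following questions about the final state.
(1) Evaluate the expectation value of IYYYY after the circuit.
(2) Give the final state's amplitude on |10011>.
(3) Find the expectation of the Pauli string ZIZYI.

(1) In the final state, IYYYY has expectation 0. Key observation: gates 2-9 undo each other exactly, leaving only the rest of the circuit to track.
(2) The amplitude on |10011> is -1/2.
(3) The expectation value of ZIZYI is 0.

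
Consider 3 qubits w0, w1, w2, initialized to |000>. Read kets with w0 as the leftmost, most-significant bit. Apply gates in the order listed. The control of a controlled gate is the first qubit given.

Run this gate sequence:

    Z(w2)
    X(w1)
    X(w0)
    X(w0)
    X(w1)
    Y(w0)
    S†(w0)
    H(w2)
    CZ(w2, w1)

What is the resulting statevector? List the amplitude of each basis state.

After the circuit, the state carries amplitude sqrt(2)/2 on |100>, sqrt(2)/2 on |101>, and 0 on every other basis state.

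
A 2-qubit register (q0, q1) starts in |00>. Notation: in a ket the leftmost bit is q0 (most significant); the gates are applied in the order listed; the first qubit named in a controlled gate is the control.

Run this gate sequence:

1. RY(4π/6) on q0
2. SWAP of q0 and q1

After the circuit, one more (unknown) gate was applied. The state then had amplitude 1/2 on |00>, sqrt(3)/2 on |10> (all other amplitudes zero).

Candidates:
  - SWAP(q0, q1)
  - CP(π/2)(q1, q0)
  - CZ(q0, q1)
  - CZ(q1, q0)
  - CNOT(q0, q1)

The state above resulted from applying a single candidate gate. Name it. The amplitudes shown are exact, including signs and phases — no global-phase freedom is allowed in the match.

It was SWAP(q0, q1) that produced the state shown.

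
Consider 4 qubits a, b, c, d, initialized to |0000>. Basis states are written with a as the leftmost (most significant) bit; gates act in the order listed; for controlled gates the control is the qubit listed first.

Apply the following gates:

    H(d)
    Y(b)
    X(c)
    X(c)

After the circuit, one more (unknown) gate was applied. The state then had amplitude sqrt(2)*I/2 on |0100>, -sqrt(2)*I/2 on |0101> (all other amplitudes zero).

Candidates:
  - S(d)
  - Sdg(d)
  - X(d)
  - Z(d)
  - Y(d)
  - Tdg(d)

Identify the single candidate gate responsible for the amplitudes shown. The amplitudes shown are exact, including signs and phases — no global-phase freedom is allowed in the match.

It was Z(d) that produced the state shown. Key observation: steps 3-4 multiply out to the identity, so the circuit reduces to the remaining gates.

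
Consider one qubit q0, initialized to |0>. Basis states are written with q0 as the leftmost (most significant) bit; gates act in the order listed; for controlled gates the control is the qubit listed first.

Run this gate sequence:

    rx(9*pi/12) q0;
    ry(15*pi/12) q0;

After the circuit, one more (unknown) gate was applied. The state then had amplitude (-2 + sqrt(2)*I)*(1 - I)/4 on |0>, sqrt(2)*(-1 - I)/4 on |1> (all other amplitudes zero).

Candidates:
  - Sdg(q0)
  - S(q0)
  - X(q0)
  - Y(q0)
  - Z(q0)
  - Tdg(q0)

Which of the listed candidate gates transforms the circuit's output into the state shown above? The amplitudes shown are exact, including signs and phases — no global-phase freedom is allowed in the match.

The unique candidate consistent with the amplitudes is Z(q0).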